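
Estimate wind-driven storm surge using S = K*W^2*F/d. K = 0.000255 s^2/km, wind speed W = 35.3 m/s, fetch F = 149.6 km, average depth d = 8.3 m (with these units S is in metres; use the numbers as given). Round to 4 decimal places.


S = K * W^2 * F / d
W^2 = 35.3^2 = 1246.09
S = 0.000255 * 1246.09 * 149.6 / 8.3
Numerator = 0.000255 * 1246.09 * 149.6 = 47.535841
S = 47.535841 / 8.3 = 5.7272 m

5.7272


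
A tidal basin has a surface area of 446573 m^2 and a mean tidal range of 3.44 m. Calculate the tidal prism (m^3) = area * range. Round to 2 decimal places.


Tidal prism = Area * Tidal range
P = 446573 * 3.44
P = 1536211.12 m^3

1536211.12


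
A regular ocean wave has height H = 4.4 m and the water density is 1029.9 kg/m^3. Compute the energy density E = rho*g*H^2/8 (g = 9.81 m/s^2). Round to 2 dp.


E = (1/8) * rho * g * H^2
E = (1/8) * 1029.9 * 9.81 * 4.4^2
E = 0.125 * 1029.9 * 9.81 * 19.3600
E = 24450.03 J/m^2

24450.03


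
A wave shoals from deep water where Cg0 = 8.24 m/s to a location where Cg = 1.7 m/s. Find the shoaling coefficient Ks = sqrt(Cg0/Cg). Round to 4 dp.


Ks = sqrt(Cg0 / Cg)
Ks = sqrt(8.24 / 1.7)
Ks = sqrt(4.8471)
Ks = 2.2016

2.2016


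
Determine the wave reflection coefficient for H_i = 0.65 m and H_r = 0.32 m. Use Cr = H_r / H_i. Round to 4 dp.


Cr = H_r / H_i
Cr = 0.32 / 0.65
Cr = 0.4923

0.4923


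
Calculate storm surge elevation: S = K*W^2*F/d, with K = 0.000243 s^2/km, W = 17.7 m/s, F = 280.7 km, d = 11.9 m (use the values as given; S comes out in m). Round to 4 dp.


S = K * W^2 * F / d
W^2 = 17.7^2 = 313.29
S = 0.000243 * 313.29 * 280.7 / 11.9
Numerator = 0.000243 * 313.29 * 280.7 = 21.369542
S = 21.369542 / 11.9 = 1.7958 m

1.7958


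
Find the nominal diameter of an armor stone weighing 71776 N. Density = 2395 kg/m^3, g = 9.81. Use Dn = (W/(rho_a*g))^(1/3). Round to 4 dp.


V = W / (rho_a * g)
V = 71776 / (2395 * 9.81)
V = 71776 / 23494.95
V = 3.054954 m^3
Dn = V^(1/3) = 3.054954^(1/3)
Dn = 1.4510 m

1.4510


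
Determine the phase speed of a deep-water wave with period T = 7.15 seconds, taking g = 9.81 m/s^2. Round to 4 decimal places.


We use the deep-water celerity formula:
C = g * T / (2 * pi)
C = 9.81 * 7.15 / (2 * 3.14159...)
C = 70.141500 / 6.283185
C = 11.1634 m/s

11.1634


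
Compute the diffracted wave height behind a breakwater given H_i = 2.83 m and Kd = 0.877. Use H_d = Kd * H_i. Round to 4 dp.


H_d = Kd * H_i
H_d = 0.877 * 2.83
H_d = 2.4819 m

2.4819


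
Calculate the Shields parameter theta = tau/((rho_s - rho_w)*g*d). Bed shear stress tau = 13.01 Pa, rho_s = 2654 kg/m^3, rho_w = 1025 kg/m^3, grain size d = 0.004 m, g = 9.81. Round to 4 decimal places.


theta = tau / ((rho_s - rho_w) * g * d)
rho_s - rho_w = 2654 - 1025 = 1629
Denominator = 1629 * 9.81 * 0.004 = 63.921960
theta = 13.01 / 63.921960
theta = 0.2035

0.2035


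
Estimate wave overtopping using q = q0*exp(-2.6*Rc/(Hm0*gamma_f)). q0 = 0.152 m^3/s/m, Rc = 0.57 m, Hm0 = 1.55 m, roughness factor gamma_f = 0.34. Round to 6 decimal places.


q = q0 * exp(-2.6 * Rc / (Hm0 * gamma_f))
Exponent = -2.6 * 0.57 / (1.55 * 0.34)
= -2.6 * 0.57 / 0.5270
= -2.812144
exp(-2.812144) = 0.060076
q = 0.152 * 0.060076
q = 0.009132 m^3/s/m

0.009132


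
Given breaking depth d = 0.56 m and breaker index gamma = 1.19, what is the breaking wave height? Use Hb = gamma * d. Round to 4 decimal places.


Hb = gamma * d
Hb = 1.19 * 0.56
Hb = 0.6664 m

0.6664


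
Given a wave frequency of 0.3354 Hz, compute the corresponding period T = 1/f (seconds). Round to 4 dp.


T = 1 / f
T = 1 / 0.3354
T = 2.9815 s

2.9815


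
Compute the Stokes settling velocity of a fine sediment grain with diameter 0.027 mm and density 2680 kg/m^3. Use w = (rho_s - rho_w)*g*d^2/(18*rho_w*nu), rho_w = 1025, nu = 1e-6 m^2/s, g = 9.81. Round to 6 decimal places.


w = (rho_s - rho_w) * g * d^2 / (18 * rho_w * nu)
d = 0.027 mm = 0.000027 m
rho_s - rho_w = 2680 - 1025 = 1655
Numerator = 1655 * 9.81 * (0.000027)^2 = 0.000011835716
Denominator = 18 * 1025 * 1e-6 = 0.018450
w = 0.000642 m/s

0.000642


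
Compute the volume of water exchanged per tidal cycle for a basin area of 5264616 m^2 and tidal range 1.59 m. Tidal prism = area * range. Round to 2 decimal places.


Tidal prism = Area * Tidal range
P = 5264616 * 1.59
P = 8370739.44 m^3

8370739.44


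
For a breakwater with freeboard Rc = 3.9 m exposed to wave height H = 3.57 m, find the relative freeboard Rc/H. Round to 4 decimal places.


Relative freeboard = Rc / H
= 3.9 / 3.57
= 1.0924

1.0924


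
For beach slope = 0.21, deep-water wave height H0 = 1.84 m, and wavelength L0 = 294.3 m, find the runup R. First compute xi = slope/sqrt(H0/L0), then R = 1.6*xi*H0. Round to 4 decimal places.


xi = slope / sqrt(H0/L0)
H0/L0 = 1.84/294.3 = 0.006252
sqrt(0.006252) = 0.079070
xi = 0.21 / 0.079070 = 2.655862
R = 1.6 * xi * H0 = 1.6 * 2.655862 * 1.84
R = 7.8189 m

7.8189


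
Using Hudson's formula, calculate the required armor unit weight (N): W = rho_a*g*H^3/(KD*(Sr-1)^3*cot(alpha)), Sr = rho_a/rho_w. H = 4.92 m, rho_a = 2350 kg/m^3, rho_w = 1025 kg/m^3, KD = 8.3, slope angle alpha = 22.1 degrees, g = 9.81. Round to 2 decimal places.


Sr = rho_a / rho_w = 2350 / 1025 = 2.292683
(Sr - 1) = 1.292683
(Sr - 1)^3 = 2.160111
cot(22.1) = 1 / tan(22.1) = 1 / 0.406058 = 2.462703
Numerator = 2350 * 9.81 * 4.92^3 = 2745567.8326
Denominator = 8.3 * 2.160111 * 2.462703 = 44.153606
W = 2745567.8326 / 44.153606
W = 62182.19 N

62182.19


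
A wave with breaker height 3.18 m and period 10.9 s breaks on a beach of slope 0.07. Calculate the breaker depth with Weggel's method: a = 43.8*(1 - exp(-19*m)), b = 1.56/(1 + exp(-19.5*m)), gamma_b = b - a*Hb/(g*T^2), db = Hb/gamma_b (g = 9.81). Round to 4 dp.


a = 43.8 * (1 - exp(-19 * m))
exp(-19 * 0.07) = exp(-1.3300) = 0.264477
a = 43.8 * (1 - 0.264477) = 32.215896
b = 1.56 / (1 + exp(-19.5 * m))
exp(-19.5 * 0.07) = exp(-1.3650) = 0.255381
b = 1.56 / (1 + 0.255381) = 1.242651
Hb / (g * T^2) = 3.18 / (9.81 * 10.9^2) = 3.18 / 1165.5261 = 0.00272838
gamma_b = b - a * Hb/(g*T^2) = 1.242651 - 32.215896 * 0.00272838 = 1.154754
db = Hb / gamma_b = 3.18 / 1.154754
db = 2.7538 m

2.7538


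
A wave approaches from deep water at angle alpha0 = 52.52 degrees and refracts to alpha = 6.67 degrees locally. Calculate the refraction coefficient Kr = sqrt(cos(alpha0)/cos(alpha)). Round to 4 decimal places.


Kr = sqrt(cos(alpha0) / cos(alpha))
cos(52.52) = 0.608484
cos(6.67) = 0.993232
Kr = sqrt(0.608484 / 0.993232)
Kr = sqrt(0.612631)
Kr = 0.7827

0.7827


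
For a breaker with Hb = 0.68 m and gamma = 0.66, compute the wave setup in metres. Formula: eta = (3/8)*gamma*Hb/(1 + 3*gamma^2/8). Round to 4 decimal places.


eta = (3/8) * gamma * Hb / (1 + 3*gamma^2/8)
Numerator = (3/8) * 0.66 * 0.68 = 0.168300
Denominator = 1 + 3*0.66^2/8 = 1 + 0.163350 = 1.163350
eta = 0.168300 / 1.163350
eta = 0.1447 m

0.1447


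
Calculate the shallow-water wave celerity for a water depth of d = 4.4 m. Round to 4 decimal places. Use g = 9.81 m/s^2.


Using the shallow-water approximation:
C = sqrt(g * d) = sqrt(9.81 * 4.4)
C = sqrt(43.1640)
C = 6.5699 m/s

6.5699


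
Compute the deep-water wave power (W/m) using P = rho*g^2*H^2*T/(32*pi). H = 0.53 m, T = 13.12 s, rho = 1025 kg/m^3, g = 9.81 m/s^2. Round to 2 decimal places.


P = rho * g^2 * H^2 * T / (32 * pi)
P = 1025 * 9.81^2 * 0.53^2 * 13.12 / (32 * pi)
P = 1025 * 96.2361 * 0.2809 * 13.12 / 100.53096
P = 3616.16 W/m

3616.16


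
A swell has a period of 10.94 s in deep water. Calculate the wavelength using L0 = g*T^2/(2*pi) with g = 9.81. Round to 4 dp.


L0 = g * T^2 / (2 * pi)
L0 = 9.81 * 10.94^2 / (2 * pi)
L0 = 9.81 * 119.6836 / 6.28319
L0 = 1174.0961 / 6.28319
L0 = 186.8632 m

186.8632


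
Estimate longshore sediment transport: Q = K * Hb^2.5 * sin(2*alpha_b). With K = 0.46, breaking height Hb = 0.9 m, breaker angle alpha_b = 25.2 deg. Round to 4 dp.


Q = K * Hb^2.5 * sin(2 * alpha_b)
Hb^2.5 = 0.9^2.5 = 0.768433
sin(2 * 25.2) = sin(50.4) = 0.770513
Q = 0.46 * 0.768433 * 0.770513
Q = 0.2724 m^3/s

0.2724


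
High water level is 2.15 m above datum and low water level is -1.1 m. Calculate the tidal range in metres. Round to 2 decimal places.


Tidal range = High water - Low water
Tidal range = 2.15 - (-1.1)
Tidal range = 3.25 m

3.25


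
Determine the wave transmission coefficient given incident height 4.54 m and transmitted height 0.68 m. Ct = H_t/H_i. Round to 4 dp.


Ct = H_t / H_i
Ct = 0.68 / 4.54
Ct = 0.1498

0.1498


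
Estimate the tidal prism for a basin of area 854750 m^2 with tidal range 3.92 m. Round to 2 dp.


Tidal prism = Area * Tidal range
P = 854750 * 3.92
P = 3350620.00 m^3

3350620.00


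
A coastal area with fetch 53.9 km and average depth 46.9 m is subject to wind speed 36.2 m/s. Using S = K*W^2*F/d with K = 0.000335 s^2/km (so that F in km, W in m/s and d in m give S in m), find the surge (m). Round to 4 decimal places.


S = K * W^2 * F / d
W^2 = 36.2^2 = 1310.44
S = 0.000335 * 1310.44 * 53.9 / 46.9
Numerator = 0.000335 * 1310.44 * 53.9 = 23.661960
S = 23.661960 / 46.9 = 0.5045 m

0.5045


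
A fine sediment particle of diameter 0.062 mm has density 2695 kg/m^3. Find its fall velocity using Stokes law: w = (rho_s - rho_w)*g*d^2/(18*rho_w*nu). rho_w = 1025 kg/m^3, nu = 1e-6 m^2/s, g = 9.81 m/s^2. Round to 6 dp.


w = (rho_s - rho_w) * g * d^2 / (18 * rho_w * nu)
d = 0.062 mm = 0.000062 m
rho_s - rho_w = 2695 - 1025 = 1670
Numerator = 1670 * 9.81 * (0.000062)^2 = 0.000062975099
Denominator = 18 * 1025 * 1e-6 = 0.018450
w = 0.003413 m/s

0.003413


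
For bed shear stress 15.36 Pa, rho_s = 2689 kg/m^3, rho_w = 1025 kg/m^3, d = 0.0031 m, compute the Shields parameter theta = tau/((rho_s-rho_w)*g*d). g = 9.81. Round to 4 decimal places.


theta = tau / ((rho_s - rho_w) * g * d)
rho_s - rho_w = 2689 - 1025 = 1664
Denominator = 1664 * 9.81 * 0.0031 = 50.603904
theta = 15.36 / 50.603904
theta = 0.3035

0.3035


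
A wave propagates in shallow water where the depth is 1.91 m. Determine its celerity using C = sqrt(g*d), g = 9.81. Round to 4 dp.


Using the shallow-water approximation:
C = sqrt(g * d) = sqrt(9.81 * 1.91)
C = sqrt(18.7371)
C = 4.3286 m/s

4.3286


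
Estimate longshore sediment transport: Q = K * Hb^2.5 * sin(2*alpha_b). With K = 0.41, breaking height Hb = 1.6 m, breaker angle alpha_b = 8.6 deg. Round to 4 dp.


Q = K * Hb^2.5 * sin(2 * alpha_b)
Hb^2.5 = 1.6^2.5 = 3.238172
sin(2 * 8.6) = sin(17.2) = 0.295708
Q = 0.41 * 3.238172 * 0.295708
Q = 0.3926 m^3/s

0.3926


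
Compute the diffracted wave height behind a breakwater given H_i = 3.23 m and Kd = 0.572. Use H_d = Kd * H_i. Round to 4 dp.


H_d = Kd * H_i
H_d = 0.572 * 3.23
H_d = 1.8476 m

1.8476


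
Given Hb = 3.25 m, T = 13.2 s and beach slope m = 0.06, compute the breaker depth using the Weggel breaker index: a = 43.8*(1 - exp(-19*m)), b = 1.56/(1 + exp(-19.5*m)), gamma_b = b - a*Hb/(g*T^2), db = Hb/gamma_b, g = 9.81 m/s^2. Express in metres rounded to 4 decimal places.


a = 43.8 * (1 - exp(-19 * m))
exp(-19 * 0.06) = exp(-1.1400) = 0.319819
a = 43.8 * (1 - 0.319819) = 29.791927
b = 1.56 / (1 + exp(-19.5 * m))
exp(-19.5 * 0.06) = exp(-1.1700) = 0.310367
b = 1.56 / (1 + 0.310367) = 1.190506
Hb / (g * T^2) = 3.25 / (9.81 * 13.2^2) = 3.25 / 1709.2944 = 0.00190137
gamma_b = b - a * Hb/(g*T^2) = 1.190506 - 29.791927 * 0.00190137 = 1.133861
db = Hb / gamma_b = 3.25 / 1.133861
db = 2.8663 m

2.8663


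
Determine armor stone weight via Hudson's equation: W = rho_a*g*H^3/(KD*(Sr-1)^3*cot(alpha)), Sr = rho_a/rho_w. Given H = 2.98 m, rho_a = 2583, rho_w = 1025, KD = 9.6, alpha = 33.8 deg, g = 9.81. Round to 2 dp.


Sr = rho_a / rho_w = 2583 / 1025 = 2.520000
(Sr - 1) = 1.520000
(Sr - 1)^3 = 3.511808
cot(33.8) = 1 / tan(33.8) = 1 / 0.669442 = 1.493782
Numerator = 2583 * 9.81 * 2.98^3 = 670567.0443
Denominator = 9.6 * 3.511808 * 1.493782 = 50.360411
W = 670567.0443 / 50.360411
W = 13315.36 N

13315.36


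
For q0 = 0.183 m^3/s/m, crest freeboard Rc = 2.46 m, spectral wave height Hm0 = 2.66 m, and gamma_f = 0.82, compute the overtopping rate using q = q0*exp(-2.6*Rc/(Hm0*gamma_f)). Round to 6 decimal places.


q = q0 * exp(-2.6 * Rc / (Hm0 * gamma_f))
Exponent = -2.6 * 2.46 / (2.66 * 0.82)
= -2.6 * 2.46 / 2.1812
= -2.932331
exp(-2.932331) = 0.053273
q = 0.183 * 0.053273
q = 0.009749 m^3/s/m

0.009749


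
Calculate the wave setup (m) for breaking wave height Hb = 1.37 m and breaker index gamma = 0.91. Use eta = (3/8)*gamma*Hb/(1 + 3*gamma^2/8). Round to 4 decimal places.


eta = (3/8) * gamma * Hb / (1 + 3*gamma^2/8)
Numerator = (3/8) * 0.91 * 1.37 = 0.467513
Denominator = 1 + 3*0.91^2/8 = 1 + 0.310538 = 1.310538
eta = 0.467513 / 1.310538
eta = 0.3567 m

0.3567


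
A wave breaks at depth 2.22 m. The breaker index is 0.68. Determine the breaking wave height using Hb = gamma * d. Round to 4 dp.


Hb = gamma * d
Hb = 0.68 * 2.22
Hb = 1.5096 m

1.5096


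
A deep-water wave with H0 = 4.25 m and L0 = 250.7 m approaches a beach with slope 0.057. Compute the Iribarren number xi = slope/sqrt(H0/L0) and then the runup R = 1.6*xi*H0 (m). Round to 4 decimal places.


xi = slope / sqrt(H0/L0)
H0/L0 = 4.25/250.7 = 0.016953
sqrt(0.016953) = 0.130202
xi = 0.057 / 0.130202 = 0.437782
R = 1.6 * xi * H0 = 1.6 * 0.437782 * 4.25
R = 2.9769 m

2.9769


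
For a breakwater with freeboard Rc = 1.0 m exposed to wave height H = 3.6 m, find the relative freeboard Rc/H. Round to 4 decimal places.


Relative freeboard = Rc / H
= 1.0 / 3.6
= 0.2778

0.2778


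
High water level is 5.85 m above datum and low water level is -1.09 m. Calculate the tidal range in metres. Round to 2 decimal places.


Tidal range = High water - Low water
Tidal range = 5.85 - (-1.09)
Tidal range = 6.94 m

6.94


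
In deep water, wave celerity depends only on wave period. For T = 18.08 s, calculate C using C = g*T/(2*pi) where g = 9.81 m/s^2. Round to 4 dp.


We use the deep-water celerity formula:
C = g * T / (2 * pi)
C = 9.81 * 18.08 / (2 * 3.14159...)
C = 177.364800 / 6.283185
C = 28.2285 m/s

28.2285


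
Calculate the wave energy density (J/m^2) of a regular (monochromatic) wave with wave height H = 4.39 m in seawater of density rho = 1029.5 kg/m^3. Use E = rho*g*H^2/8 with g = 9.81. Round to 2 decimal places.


E = (1/8) * rho * g * H^2
E = (1/8) * 1029.5 * 9.81 * 4.39^2
E = 0.125 * 1029.5 * 9.81 * 19.2721
E = 24329.57 J/m^2

24329.57


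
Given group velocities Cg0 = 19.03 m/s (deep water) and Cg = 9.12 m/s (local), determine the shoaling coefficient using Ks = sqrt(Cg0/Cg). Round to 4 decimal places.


Ks = sqrt(Cg0 / Cg)
Ks = sqrt(19.03 / 9.12)
Ks = sqrt(2.0866)
Ks = 1.4445

1.4445


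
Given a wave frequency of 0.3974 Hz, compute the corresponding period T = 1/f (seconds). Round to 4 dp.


T = 1 / f
T = 1 / 0.3974
T = 2.5164 s

2.5164


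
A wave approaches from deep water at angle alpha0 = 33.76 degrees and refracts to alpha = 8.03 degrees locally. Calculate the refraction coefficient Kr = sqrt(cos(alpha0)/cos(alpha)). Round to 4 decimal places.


Kr = sqrt(cos(alpha0) / cos(alpha))
cos(33.76) = 0.831373
cos(8.03) = 0.990195
Kr = sqrt(0.831373 / 0.990195)
Kr = sqrt(0.839605)
Kr = 0.9163

0.9163


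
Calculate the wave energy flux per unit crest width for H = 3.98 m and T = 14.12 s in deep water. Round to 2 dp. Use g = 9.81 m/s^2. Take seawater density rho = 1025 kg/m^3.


P = rho * g^2 * H^2 * T / (32 * pi)
P = 1025 * 9.81^2 * 3.98^2 * 14.12 / (32 * pi)
P = 1025 * 96.2361 * 15.8404 * 14.12 / 100.53096
P = 219463.79 W/m

219463.79


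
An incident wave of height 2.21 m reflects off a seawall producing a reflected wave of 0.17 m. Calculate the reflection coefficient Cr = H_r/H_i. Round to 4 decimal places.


Cr = H_r / H_i
Cr = 0.17 / 2.21
Cr = 0.0769

0.0769


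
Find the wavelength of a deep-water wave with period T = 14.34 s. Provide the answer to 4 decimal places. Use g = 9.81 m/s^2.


L0 = g * T^2 / (2 * pi)
L0 = 9.81 * 14.34^2 / (2 * pi)
L0 = 9.81 * 205.6356 / 6.28319
L0 = 2017.2852 / 6.28319
L0 = 321.0609 m

321.0609


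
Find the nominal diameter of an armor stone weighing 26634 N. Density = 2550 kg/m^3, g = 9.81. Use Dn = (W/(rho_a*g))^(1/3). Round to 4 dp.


V = W / (rho_a * g)
V = 26634 / (2550 * 9.81)
V = 26634 / 25015.50
V = 1.064700 m^3
Dn = V^(1/3) = 1.064700^(1/3)
Dn = 1.0211 m

1.0211


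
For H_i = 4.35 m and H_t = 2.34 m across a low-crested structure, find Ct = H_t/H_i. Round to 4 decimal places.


Ct = H_t / H_i
Ct = 2.34 / 4.35
Ct = 0.5379

0.5379


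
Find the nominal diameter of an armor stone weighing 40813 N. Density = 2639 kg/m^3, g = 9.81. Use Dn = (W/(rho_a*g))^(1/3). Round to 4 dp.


V = W / (rho_a * g)
V = 40813 / (2639 * 9.81)
V = 40813 / 25888.59
V = 1.576486 m^3
Dn = V^(1/3) = 1.576486^(1/3)
Dn = 1.1638 m

1.1638


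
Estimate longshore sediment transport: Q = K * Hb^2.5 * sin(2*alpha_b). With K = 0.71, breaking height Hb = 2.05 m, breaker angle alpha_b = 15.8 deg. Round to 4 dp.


Q = K * Hb^2.5 * sin(2 * alpha_b)
Hb^2.5 = 2.05^2.5 = 6.017064
sin(2 * 15.8) = sin(31.6) = 0.523986
Q = 0.71 * 6.017064 * 0.523986
Q = 2.2385 m^3/s

2.2385


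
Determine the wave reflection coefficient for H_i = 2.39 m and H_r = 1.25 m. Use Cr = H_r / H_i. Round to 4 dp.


Cr = H_r / H_i
Cr = 1.25 / 2.39
Cr = 0.5230

0.5230


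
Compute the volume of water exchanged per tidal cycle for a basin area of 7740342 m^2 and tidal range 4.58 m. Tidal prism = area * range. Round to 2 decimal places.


Tidal prism = Area * Tidal range
P = 7740342 * 4.58
P = 35450766.36 m^3

35450766.36


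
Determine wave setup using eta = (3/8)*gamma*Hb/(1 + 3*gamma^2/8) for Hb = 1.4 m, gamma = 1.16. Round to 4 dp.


eta = (3/8) * gamma * Hb / (1 + 3*gamma^2/8)
Numerator = (3/8) * 1.16 * 1.4 = 0.609000
Denominator = 1 + 3*1.16^2/8 = 1 + 0.504600 = 1.504600
eta = 0.609000 / 1.504600
eta = 0.4048 m

0.4048


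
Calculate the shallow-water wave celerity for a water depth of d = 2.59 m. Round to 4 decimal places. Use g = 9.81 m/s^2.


Using the shallow-water approximation:
C = sqrt(g * d) = sqrt(9.81 * 2.59)
C = sqrt(25.4079)
C = 5.0406 m/s

5.0406


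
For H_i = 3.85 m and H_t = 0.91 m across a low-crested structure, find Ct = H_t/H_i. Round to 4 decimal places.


Ct = H_t / H_i
Ct = 0.91 / 3.85
Ct = 0.2364

0.2364


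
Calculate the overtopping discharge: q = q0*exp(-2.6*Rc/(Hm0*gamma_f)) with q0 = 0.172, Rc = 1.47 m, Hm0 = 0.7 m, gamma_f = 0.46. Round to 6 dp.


q = q0 * exp(-2.6 * Rc / (Hm0 * gamma_f))
Exponent = -2.6 * 1.47 / (0.7 * 0.46)
= -2.6 * 1.47 / 0.3220
= -11.869565
exp(-11.869565) = 0.000007
q = 0.172 * 0.000007
q = 0.000001 m^3/s/m

0.000001


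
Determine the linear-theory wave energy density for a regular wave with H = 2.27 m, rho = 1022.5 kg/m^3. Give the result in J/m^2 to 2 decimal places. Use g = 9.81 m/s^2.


E = (1/8) * rho * g * H^2
E = (1/8) * 1022.5 * 9.81 * 2.27^2
E = 0.125 * 1022.5 * 9.81 * 5.1529
E = 6460.92 J/m^2

6460.92


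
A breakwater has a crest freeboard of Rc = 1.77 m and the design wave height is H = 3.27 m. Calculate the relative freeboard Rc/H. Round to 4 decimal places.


Relative freeboard = Rc / H
= 1.77 / 3.27
= 0.5413

0.5413


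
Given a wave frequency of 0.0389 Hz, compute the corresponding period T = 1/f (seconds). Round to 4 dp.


T = 1 / f
T = 1 / 0.0389
T = 25.7069 s

25.7069


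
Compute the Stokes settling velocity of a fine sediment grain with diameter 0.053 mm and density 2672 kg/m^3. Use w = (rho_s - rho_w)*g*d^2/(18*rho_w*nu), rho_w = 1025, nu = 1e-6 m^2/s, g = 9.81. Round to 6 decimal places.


w = (rho_s - rho_w) * g * d^2 / (18 * rho_w * nu)
d = 0.053 mm = 0.000053 m
rho_s - rho_w = 2672 - 1025 = 1647
Numerator = 1647 * 9.81 * (0.000053)^2 = 0.000045385210
Denominator = 18 * 1025 * 1e-6 = 0.018450
w = 0.002460 m/s

0.002460


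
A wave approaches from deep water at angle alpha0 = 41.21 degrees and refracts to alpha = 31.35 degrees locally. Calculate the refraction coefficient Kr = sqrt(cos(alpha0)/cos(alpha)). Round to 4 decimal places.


Kr = sqrt(cos(alpha0) / cos(alpha))
cos(41.21) = 0.752300
cos(31.35) = 0.854005
Kr = sqrt(0.752300 / 0.854005)
Kr = sqrt(0.880908)
Kr = 0.9386

0.9386


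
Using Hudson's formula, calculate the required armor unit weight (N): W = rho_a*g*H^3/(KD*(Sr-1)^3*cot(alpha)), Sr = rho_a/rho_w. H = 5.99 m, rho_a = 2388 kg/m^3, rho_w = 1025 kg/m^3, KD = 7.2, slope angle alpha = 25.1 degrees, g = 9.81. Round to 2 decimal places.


Sr = rho_a / rho_w = 2388 / 1025 = 2.329756
(Sr - 1) = 1.329756
(Sr - 1)^3 = 2.351343
cot(25.1) = 1 / tan(25.1) = 1 / 0.468434 = 2.134771
Numerator = 2388 * 9.81 * 5.99^3 = 5034818.2415
Denominator = 7.2 * 2.351343 * 2.134771 = 36.140973
W = 5034818.2415 / 36.140973
W = 139310.53 N

139310.53


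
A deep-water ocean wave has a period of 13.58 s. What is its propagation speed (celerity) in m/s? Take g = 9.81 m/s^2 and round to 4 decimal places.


We use the deep-water celerity formula:
C = g * T / (2 * pi)
C = 9.81 * 13.58 / (2 * 3.14159...)
C = 133.219800 / 6.283185
C = 21.2026 m/s

21.2026


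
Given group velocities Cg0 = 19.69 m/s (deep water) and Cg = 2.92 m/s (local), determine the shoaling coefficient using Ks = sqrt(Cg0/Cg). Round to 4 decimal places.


Ks = sqrt(Cg0 / Cg)
Ks = sqrt(19.69 / 2.92)
Ks = sqrt(6.7432)
Ks = 2.5968

2.5968


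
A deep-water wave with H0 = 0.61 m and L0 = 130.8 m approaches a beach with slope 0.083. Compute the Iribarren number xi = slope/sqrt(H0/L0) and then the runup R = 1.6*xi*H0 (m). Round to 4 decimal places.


xi = slope / sqrt(H0/L0)
H0/L0 = 0.61/130.8 = 0.004664
sqrt(0.004664) = 0.068291
xi = 0.083 / 0.068291 = 1.215394
R = 1.6 * xi * H0 = 1.6 * 1.215394 * 0.61
R = 1.1862 m

1.1862


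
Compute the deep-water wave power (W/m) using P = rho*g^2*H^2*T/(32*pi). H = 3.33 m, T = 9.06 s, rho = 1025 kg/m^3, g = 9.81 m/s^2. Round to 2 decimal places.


P = rho * g^2 * H^2 * T / (32 * pi)
P = 1025 * 9.81^2 * 3.33^2 * 9.06 / (32 * pi)
P = 1025 * 96.2361 * 11.0889 * 9.06 / 100.53096
P = 98577.70 W/m

98577.70


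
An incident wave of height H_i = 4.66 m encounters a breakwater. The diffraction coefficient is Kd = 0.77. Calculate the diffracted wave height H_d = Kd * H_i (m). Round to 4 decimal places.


H_d = Kd * H_i
H_d = 0.77 * 4.66
H_d = 3.5882 m

3.5882


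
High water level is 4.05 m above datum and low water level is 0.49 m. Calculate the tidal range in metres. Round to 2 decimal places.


Tidal range = High water - Low water
Tidal range = 4.05 - (0.49)
Tidal range = 3.56 m

3.56


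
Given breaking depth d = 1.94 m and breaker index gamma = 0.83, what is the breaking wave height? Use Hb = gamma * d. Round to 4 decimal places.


Hb = gamma * d
Hb = 0.83 * 1.94
Hb = 1.6102 m

1.6102


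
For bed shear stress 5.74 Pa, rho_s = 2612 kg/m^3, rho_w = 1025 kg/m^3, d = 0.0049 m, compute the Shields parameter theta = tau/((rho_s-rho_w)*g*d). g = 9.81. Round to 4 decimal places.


theta = tau / ((rho_s - rho_w) * g * d)
rho_s - rho_w = 2612 - 1025 = 1587
Denominator = 1587 * 9.81 * 0.0049 = 76.285503
theta = 5.74 / 76.285503
theta = 0.0752

0.0752


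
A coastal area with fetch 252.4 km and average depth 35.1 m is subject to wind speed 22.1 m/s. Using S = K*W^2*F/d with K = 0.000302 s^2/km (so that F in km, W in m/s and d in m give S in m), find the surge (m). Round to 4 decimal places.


S = K * W^2 * F / d
W^2 = 22.1^2 = 488.41
S = 0.000302 * 488.41 * 252.4 / 35.1
Numerator = 0.000302 * 488.41 * 252.4 = 37.228955
S = 37.228955 / 35.1 = 1.0607 m

1.0607


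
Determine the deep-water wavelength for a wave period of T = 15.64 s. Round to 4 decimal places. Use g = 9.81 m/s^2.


L0 = g * T^2 / (2 * pi)
L0 = 9.81 * 15.64^2 / (2 * pi)
L0 = 9.81 * 244.6096 / 6.28319
L0 = 2399.6202 / 6.28319
L0 = 381.9114 m

381.9114


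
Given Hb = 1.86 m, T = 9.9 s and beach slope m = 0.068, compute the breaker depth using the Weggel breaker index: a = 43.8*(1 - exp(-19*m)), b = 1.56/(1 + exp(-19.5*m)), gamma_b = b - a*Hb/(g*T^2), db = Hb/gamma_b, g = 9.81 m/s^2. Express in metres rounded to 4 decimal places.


a = 43.8 * (1 - exp(-19 * m))
exp(-19 * 0.068) = exp(-1.2920) = 0.274721
a = 43.8 * (1 - 0.274721) = 31.767229
b = 1.56 / (1 + exp(-19.5 * m))
exp(-19.5 * 0.068) = exp(-1.3260) = 0.265537
b = 1.56 / (1 + 0.265537) = 1.232678
Hb / (g * T^2) = 1.86 / (9.81 * 9.9^2) = 1.86 / 961.4781 = 0.00193452
gamma_b = b - a * Hb/(g*T^2) = 1.232678 - 31.767229 * 0.00193452 = 1.171224
db = Hb / gamma_b = 1.86 / 1.171224
db = 1.5881 m

1.5881


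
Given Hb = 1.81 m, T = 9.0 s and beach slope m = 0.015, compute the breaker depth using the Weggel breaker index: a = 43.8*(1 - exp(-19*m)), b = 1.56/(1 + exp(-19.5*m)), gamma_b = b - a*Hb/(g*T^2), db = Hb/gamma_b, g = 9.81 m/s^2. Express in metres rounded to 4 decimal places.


a = 43.8 * (1 - exp(-19 * m))
exp(-19 * 0.015) = exp(-0.2850) = 0.752014
a = 43.8 * (1 - 0.752014) = 10.861776
b = 1.56 / (1 + exp(-19.5 * m))
exp(-19.5 * 0.015) = exp(-0.2925) = 0.746395
b = 1.56 / (1 + 0.746395) = 0.893269
Hb / (g * T^2) = 1.81 / (9.81 * 9.0^2) = 1.81 / 794.6100 = 0.00227785
gamma_b = b - a * Hb/(g*T^2) = 0.893269 - 10.861776 * 0.00227785 = 0.868527
db = Hb / gamma_b = 1.81 / 0.868527
db = 2.0840 m

2.0840


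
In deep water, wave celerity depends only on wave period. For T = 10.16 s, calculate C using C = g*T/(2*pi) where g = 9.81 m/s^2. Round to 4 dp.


We use the deep-water celerity formula:
C = g * T / (2 * pi)
C = 9.81 * 10.16 / (2 * 3.14159...)
C = 99.669600 / 6.283185
C = 15.8629 m/s

15.8629


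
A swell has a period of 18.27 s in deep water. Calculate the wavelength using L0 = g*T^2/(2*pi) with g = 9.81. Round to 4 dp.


L0 = g * T^2 / (2 * pi)
L0 = 9.81 * 18.27^2 / (2 * pi)
L0 = 9.81 * 333.7929 / 6.28319
L0 = 3274.5083 / 6.28319
L0 = 521.1542 m

521.1542


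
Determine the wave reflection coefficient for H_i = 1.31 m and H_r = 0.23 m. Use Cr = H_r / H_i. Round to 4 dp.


Cr = H_r / H_i
Cr = 0.23 / 1.31
Cr = 0.1756

0.1756


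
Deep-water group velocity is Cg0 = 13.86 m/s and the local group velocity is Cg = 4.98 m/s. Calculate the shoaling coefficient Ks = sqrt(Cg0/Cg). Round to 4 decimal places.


Ks = sqrt(Cg0 / Cg)
Ks = sqrt(13.86 / 4.98)
Ks = sqrt(2.7831)
Ks = 1.6683

1.6683


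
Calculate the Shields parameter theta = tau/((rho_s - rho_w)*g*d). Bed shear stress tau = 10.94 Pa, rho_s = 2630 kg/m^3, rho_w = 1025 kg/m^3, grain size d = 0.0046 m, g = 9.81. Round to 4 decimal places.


theta = tau / ((rho_s - rho_w) * g * d)
rho_s - rho_w = 2630 - 1025 = 1605
Denominator = 1605 * 9.81 * 0.0046 = 72.427230
theta = 10.94 / 72.427230
theta = 0.1510

0.1510


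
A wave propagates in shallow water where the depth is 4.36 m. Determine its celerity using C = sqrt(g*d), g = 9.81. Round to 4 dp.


Using the shallow-water approximation:
C = sqrt(g * d) = sqrt(9.81 * 4.36)
C = sqrt(42.7716)
C = 6.5400 m/s

6.5400


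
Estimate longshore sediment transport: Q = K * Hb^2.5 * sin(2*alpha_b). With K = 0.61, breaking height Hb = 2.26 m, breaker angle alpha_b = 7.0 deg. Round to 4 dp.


Q = K * Hb^2.5 * sin(2 * alpha_b)
Hb^2.5 = 2.26^2.5 = 7.678406
sin(2 * 7.0) = sin(14.0) = 0.241922
Q = 0.61 * 7.678406 * 0.241922
Q = 1.1331 m^3/s

1.1331


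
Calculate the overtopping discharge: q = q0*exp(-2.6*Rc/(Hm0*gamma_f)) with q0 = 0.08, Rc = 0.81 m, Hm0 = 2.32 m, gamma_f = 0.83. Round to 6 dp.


q = q0 * exp(-2.6 * Rc / (Hm0 * gamma_f))
Exponent = -2.6 * 0.81 / (2.32 * 0.83)
= -2.6 * 0.81 / 1.9256
= -1.093685
exp(-1.093685) = 0.334980
q = 0.08 * 0.334980
q = 0.026798 m^3/s/m

0.026798


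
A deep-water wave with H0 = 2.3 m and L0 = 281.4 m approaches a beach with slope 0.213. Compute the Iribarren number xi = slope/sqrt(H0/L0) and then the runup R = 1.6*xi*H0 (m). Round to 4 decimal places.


xi = slope / sqrt(H0/L0)
H0/L0 = 2.3/281.4 = 0.008173
sqrt(0.008173) = 0.090407
xi = 0.213 / 0.090407 = 2.356013
R = 1.6 * xi * H0 = 1.6 * 2.356013 * 2.3
R = 8.6701 m

8.6701


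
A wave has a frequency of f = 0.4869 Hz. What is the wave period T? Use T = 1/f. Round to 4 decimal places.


T = 1 / f
T = 1 / 0.4869
T = 2.0538 s

2.0538


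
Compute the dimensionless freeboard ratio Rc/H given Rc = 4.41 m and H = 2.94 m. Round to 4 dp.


Relative freeboard = Rc / H
= 4.41 / 2.94
= 1.5000

1.5000


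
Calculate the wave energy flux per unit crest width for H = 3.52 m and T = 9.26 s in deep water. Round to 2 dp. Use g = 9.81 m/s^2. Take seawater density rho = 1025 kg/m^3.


P = rho * g^2 * H^2 * T / (32 * pi)
P = 1025 * 9.81^2 * 3.52^2 * 9.26 / (32 * pi)
P = 1025 * 96.2361 * 12.3904 * 9.26 / 100.53096
P = 112579.25 W/m

112579.25


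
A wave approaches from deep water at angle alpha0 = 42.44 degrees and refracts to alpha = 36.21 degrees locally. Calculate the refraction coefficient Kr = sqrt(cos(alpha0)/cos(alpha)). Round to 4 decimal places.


Kr = sqrt(cos(alpha0) / cos(alpha))
cos(42.44) = 0.737984
cos(36.21) = 0.806857
Kr = sqrt(0.737984 / 0.806857)
Kr = sqrt(0.914641)
Kr = 0.9564

0.9564


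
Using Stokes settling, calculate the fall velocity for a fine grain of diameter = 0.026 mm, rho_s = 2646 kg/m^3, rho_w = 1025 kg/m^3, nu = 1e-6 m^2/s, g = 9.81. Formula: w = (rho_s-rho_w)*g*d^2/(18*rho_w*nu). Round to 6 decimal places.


w = (rho_s - rho_w) * g * d^2 / (18 * rho_w * nu)
d = 0.026 mm = 0.000026 m
rho_s - rho_w = 2646 - 1025 = 1621
Numerator = 1621 * 9.81 * (0.000026)^2 = 0.000010749759
Denominator = 18 * 1025 * 1e-6 = 0.018450
w = 0.000583 m/s

0.000583


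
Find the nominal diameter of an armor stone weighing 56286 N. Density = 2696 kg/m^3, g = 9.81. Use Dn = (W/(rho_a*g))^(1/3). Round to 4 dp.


V = W / (rho_a * g)
V = 56286 / (2696 * 9.81)
V = 56286 / 26447.76
V = 2.128195 m^3
Dn = V^(1/3) = 2.128195^(1/3)
Dn = 1.2863 m

1.2863


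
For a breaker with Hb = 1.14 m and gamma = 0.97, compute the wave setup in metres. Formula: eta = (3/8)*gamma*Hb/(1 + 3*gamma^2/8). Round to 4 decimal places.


eta = (3/8) * gamma * Hb / (1 + 3*gamma^2/8)
Numerator = (3/8) * 0.97 * 1.14 = 0.414675
Denominator = 1 + 3*0.97^2/8 = 1 + 0.352838 = 1.352838
eta = 0.414675 / 1.352838
eta = 0.3065 m

0.3065


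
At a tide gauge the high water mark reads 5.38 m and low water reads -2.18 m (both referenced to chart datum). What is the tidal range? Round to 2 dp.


Tidal range = High water - Low water
Tidal range = 5.38 - (-2.18)
Tidal range = 7.56 m

7.56


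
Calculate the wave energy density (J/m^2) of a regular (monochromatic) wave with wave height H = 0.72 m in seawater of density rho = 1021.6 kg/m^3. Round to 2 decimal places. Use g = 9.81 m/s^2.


E = (1/8) * rho * g * H^2
E = (1/8) * 1021.6 * 9.81 * 0.72^2
E = 0.125 * 1021.6 * 9.81 * 0.5184
E = 649.42 J/m^2

649.42


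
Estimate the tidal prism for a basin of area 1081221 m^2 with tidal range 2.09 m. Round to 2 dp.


Tidal prism = Area * Tidal range
P = 1081221 * 2.09
P = 2259751.89 m^3

2259751.89


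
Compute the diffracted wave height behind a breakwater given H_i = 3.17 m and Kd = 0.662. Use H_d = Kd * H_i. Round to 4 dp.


H_d = Kd * H_i
H_d = 0.662 * 3.17
H_d = 2.0985 m

2.0985


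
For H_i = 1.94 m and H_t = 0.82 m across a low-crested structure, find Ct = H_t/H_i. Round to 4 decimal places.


Ct = H_t / H_i
Ct = 0.82 / 1.94
Ct = 0.4227

0.4227


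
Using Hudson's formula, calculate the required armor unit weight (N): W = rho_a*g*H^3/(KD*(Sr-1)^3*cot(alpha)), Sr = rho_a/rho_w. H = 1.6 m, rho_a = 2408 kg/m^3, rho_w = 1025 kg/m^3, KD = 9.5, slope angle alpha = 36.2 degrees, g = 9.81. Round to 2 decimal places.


Sr = rho_a / rho_w = 2408 / 1025 = 2.349268
(Sr - 1) = 1.349268
(Sr - 1)^3 = 2.456377
cot(36.2) = 1 / tan(36.2) = 1 / 0.731889 = 1.366327
Numerator = 2408 * 9.81 * 1.6^3 = 96757.6781
Denominator = 9.5 * 2.456377 * 1.366327 = 31.884023
W = 96757.6781 / 31.884023
W = 3034.68 N

3034.68


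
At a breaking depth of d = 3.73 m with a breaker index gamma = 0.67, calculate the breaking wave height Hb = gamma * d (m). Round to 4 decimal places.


Hb = gamma * d
Hb = 0.67 * 3.73
Hb = 2.4991 m

2.4991


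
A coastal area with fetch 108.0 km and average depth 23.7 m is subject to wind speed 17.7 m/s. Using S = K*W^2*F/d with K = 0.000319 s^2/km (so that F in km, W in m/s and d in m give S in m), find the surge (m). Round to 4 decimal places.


S = K * W^2 * F / d
W^2 = 17.7^2 = 313.29
S = 0.000319 * 313.29 * 108.0 / 23.7
Numerator = 0.000319 * 313.29 * 108.0 = 10.793467
S = 10.793467 / 23.7 = 0.4554 m

0.4554


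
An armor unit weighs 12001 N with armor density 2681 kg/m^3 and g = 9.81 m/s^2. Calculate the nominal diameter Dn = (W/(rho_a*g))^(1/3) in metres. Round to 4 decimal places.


V = W / (rho_a * g)
V = 12001 / (2681 * 9.81)
V = 12001 / 26300.61
V = 0.456301 m^3
Dn = V^(1/3) = 0.456301^(1/3)
Dn = 0.7699 m

0.7699


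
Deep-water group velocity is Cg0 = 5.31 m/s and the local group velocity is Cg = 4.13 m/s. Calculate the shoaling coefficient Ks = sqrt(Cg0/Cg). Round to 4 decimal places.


Ks = sqrt(Cg0 / Cg)
Ks = sqrt(5.31 / 4.13)
Ks = sqrt(1.2857)
Ks = 1.1339

1.1339


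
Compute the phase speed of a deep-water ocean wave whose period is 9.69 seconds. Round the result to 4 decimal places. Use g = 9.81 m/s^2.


We use the deep-water celerity formula:
C = g * T / (2 * pi)
C = 9.81 * 9.69 / (2 * 3.14159...)
C = 95.058900 / 6.283185
C = 15.1291 m/s

15.1291


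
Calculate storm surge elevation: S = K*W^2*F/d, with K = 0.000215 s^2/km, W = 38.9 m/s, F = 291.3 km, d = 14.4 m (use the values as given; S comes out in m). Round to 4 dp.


S = K * W^2 * F / d
W^2 = 38.9^2 = 1513.21
S = 0.000215 * 1513.21 * 291.3 / 14.4
Numerator = 0.000215 * 1513.21 * 291.3 = 94.771586
S = 94.771586 / 14.4 = 6.5814 m

6.5814


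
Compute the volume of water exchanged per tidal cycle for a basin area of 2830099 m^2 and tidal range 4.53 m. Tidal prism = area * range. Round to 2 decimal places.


Tidal prism = Area * Tidal range
P = 2830099 * 4.53
P = 12820348.47 m^3

12820348.47


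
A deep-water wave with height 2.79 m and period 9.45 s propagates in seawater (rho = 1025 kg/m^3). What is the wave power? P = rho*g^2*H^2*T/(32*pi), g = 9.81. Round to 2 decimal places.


P = rho * g^2 * H^2 * T / (32 * pi)
P = 1025 * 9.81^2 * 2.79^2 * 9.45 / (32 * pi)
P = 1025 * 96.2361 * 7.7841 * 9.45 / 100.53096
P = 72177.57 W/m

72177.57


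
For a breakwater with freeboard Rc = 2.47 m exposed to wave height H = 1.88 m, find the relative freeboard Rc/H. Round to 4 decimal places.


Relative freeboard = Rc / H
= 2.47 / 1.88
= 1.3138

1.3138


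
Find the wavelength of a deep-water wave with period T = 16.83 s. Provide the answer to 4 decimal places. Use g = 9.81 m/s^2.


L0 = g * T^2 / (2 * pi)
L0 = 9.81 * 16.83^2 / (2 * pi)
L0 = 9.81 * 283.2489 / 6.28319
L0 = 2778.6717 / 6.28319
L0 = 442.2393 m

442.2393


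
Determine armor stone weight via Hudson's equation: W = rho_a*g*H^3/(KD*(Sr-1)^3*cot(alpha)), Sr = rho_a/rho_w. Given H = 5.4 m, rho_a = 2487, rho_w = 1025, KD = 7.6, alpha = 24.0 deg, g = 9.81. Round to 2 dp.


Sr = rho_a / rho_w = 2487 / 1025 = 2.426341
(Sr - 1) = 1.426341
(Sr - 1)^3 = 2.901820
cot(24.0) = 1 / tan(24.0) = 1 / 0.445229 = 2.246037
Numerator = 2487 * 9.81 * 5.4^3 = 3841723.2161
Denominator = 7.6 * 2.901820 * 2.246037 = 49.533724
W = 3841723.2161 / 49.533724
W = 77557.73 N

77557.73


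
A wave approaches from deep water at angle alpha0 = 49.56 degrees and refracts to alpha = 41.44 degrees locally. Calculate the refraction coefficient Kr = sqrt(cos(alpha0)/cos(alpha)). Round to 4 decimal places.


Kr = sqrt(cos(alpha0) / cos(alpha))
cos(49.56) = 0.648651
cos(41.44) = 0.749649
Kr = sqrt(0.648651 / 0.749649)
Kr = sqrt(0.865273)
Kr = 0.9302

0.9302


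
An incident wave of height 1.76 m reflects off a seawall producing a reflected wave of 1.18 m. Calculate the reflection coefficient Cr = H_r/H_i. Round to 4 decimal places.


Cr = H_r / H_i
Cr = 1.18 / 1.76
Cr = 0.6705

0.6705


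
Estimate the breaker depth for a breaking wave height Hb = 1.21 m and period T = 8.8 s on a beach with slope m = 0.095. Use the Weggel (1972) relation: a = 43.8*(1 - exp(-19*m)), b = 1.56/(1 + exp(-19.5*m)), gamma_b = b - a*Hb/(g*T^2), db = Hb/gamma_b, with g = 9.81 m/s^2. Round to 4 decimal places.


a = 43.8 * (1 - exp(-19 * m))
exp(-19 * 0.095) = exp(-1.8050) = 0.164474
a = 43.8 * (1 - 0.164474) = 36.596019
b = 1.56 / (1 + exp(-19.5 * m))
exp(-19.5 * 0.095) = exp(-1.8525) = 0.156845
b = 1.56 / (1 + 0.156845) = 1.348496
Hb / (g * T^2) = 1.21 / (9.81 * 8.8^2) = 1.21 / 759.6864 = 0.00159276
gamma_b = b - a * Hb/(g*T^2) = 1.348496 - 36.596019 * 0.00159276 = 1.290207
db = Hb / gamma_b = 1.21 / 1.290207
db = 0.9378 m

0.9378


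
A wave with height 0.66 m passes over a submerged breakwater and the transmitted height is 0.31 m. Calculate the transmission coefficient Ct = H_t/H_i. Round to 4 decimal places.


Ct = H_t / H_i
Ct = 0.31 / 0.66
Ct = 0.4697

0.4697


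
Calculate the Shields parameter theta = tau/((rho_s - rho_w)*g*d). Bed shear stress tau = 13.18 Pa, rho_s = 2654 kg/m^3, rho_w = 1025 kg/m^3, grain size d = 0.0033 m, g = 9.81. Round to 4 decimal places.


theta = tau / ((rho_s - rho_w) * g * d)
rho_s - rho_w = 2654 - 1025 = 1629
Denominator = 1629 * 9.81 * 0.0033 = 52.735617
theta = 13.18 / 52.735617
theta = 0.2499

0.2499


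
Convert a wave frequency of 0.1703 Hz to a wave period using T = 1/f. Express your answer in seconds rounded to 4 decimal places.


T = 1 / f
T = 1 / 0.1703
T = 5.8720 s

5.8720


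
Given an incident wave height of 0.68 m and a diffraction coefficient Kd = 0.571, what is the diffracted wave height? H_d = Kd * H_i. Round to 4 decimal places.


H_d = Kd * H_i
H_d = 0.571 * 0.68
H_d = 0.3883 m

0.3883


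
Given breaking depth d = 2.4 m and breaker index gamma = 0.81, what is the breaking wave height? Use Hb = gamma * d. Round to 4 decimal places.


Hb = gamma * d
Hb = 0.81 * 2.4
Hb = 1.9440 m

1.9440


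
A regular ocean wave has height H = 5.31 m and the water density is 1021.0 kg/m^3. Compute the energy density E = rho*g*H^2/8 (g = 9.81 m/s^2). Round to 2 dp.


E = (1/8) * rho * g * H^2
E = (1/8) * 1021.0 * 9.81 * 5.31^2
E = 0.125 * 1021.0 * 9.81 * 28.1961
E = 35301.55 J/m^2

35301.55


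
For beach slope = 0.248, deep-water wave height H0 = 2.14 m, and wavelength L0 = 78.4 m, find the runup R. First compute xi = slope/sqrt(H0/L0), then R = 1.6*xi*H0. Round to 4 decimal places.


xi = slope / sqrt(H0/L0)
H0/L0 = 2.14/78.4 = 0.027296
sqrt(0.027296) = 0.165215
xi = 0.248 / 0.165215 = 1.501076
R = 1.6 * xi * H0 = 1.6 * 1.501076 * 2.14
R = 5.1397 m

5.1397


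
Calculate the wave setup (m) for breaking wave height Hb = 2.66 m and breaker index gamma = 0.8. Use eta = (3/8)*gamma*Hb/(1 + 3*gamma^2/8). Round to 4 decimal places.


eta = (3/8) * gamma * Hb / (1 + 3*gamma^2/8)
Numerator = (3/8) * 0.8 * 2.66 = 0.798000
Denominator = 1 + 3*0.8^2/8 = 1 + 0.240000 = 1.240000
eta = 0.798000 / 1.240000
eta = 0.6435 m

0.6435


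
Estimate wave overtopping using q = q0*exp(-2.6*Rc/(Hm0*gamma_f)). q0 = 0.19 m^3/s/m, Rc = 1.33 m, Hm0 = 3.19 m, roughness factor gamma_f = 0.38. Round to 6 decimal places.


q = q0 * exp(-2.6 * Rc / (Hm0 * gamma_f))
Exponent = -2.6 * 1.33 / (3.19 * 0.38)
= -2.6 * 1.33 / 1.2122
= -2.852665
exp(-2.852665) = 0.057690
q = 0.19 * 0.057690
q = 0.010961 m^3/s/m

0.010961


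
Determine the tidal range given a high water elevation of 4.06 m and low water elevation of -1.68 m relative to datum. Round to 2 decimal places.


Tidal range = High water - Low water
Tidal range = 4.06 - (-1.68)
Tidal range = 5.74 m

5.74


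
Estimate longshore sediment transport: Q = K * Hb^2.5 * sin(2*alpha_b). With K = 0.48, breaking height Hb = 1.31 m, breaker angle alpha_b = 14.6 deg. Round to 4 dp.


Q = K * Hb^2.5 * sin(2 * alpha_b)
Hb^2.5 = 1.31^2.5 = 1.964166
sin(2 * 14.6) = sin(29.2) = 0.487860
Q = 0.48 * 1.964166 * 0.487860
Q = 0.4600 m^3/s

0.4600
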